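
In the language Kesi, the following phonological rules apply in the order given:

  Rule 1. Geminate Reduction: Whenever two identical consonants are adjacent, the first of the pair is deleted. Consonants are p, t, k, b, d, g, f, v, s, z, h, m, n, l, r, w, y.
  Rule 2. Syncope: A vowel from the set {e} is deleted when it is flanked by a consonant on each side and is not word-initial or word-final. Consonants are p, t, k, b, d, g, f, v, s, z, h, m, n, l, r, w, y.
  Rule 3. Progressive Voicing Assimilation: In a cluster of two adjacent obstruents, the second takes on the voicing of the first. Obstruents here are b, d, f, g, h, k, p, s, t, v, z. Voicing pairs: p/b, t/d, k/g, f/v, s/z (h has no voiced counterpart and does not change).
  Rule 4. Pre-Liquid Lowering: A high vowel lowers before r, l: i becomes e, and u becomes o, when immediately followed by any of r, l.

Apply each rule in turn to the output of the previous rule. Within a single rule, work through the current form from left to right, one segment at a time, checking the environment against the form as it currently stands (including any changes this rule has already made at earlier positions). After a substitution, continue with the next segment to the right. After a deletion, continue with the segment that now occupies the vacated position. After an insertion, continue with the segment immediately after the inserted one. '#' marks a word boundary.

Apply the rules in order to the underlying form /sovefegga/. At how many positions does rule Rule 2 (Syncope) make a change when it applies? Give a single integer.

2

Rule 1 Geminate Reduction: [sovefegga] → [sovefega]
Rule 2 Syncope: [sovefega] → [sovfga]
Rule 3 Progressive Voicing Assimilation: [sovfga] → [sovvga]
Rule 4 Pre-Liquid Lowering: no change — [sovvga]
Rule Rule 2 changed 2 position(s).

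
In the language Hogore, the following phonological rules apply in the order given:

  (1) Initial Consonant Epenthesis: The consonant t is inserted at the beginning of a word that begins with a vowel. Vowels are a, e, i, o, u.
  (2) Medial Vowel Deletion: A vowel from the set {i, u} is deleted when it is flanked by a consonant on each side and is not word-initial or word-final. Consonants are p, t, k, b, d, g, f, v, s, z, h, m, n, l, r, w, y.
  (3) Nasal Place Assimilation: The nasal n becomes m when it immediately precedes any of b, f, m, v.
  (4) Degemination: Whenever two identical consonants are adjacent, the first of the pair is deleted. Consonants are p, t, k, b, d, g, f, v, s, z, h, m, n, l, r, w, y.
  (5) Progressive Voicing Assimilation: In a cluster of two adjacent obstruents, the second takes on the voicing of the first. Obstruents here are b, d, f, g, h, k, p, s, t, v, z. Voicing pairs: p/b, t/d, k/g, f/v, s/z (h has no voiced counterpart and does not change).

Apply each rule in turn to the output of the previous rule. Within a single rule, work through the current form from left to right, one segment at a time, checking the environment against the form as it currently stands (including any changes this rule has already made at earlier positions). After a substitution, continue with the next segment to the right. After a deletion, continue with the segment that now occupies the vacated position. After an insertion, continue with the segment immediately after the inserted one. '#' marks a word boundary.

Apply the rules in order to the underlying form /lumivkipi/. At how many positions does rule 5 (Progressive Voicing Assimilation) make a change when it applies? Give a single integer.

(1) Initial Consonant Epenthesis: no change — [lumivkipi]
(2) Medial Vowel Deletion: [lumivkipi] → [lmvkpi]
(3) Nasal Place Assimilation: no change — [lmvkpi]
(4) Degemination: no change — [lmvkpi]
(5) Progressive Voicing Assimilation: [lmvkpi] → [lmvgbi]
Rule 5 changed 2 position(s).

2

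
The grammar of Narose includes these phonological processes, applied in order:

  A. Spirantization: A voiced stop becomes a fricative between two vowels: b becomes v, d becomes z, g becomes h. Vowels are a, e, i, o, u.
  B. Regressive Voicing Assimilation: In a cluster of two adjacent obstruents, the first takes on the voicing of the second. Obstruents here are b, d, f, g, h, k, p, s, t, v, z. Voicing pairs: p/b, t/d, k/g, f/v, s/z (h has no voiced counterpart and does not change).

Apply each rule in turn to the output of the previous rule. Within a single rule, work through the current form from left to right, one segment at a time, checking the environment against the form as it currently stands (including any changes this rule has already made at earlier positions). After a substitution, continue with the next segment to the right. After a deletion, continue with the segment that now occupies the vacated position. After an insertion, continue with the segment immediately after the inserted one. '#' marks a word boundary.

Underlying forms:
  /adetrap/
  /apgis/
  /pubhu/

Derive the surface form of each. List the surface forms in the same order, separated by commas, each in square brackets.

/adetrap/:
  A Spirantization: [adetrap] → [azetrap]
  B Regressive Voicing Assimilation: no change — [azetrap]
/apgis/:
  A Spirantization: no change — [apgis]
  B Regressive Voicing Assimilation: [apgis] → [abgis]
/pubhu/:
  A Spirantization: no change — [pubhu]
  B Regressive Voicing Assimilation: [pubhu] → [puphu]

[azetrap], [abgis], [puphu]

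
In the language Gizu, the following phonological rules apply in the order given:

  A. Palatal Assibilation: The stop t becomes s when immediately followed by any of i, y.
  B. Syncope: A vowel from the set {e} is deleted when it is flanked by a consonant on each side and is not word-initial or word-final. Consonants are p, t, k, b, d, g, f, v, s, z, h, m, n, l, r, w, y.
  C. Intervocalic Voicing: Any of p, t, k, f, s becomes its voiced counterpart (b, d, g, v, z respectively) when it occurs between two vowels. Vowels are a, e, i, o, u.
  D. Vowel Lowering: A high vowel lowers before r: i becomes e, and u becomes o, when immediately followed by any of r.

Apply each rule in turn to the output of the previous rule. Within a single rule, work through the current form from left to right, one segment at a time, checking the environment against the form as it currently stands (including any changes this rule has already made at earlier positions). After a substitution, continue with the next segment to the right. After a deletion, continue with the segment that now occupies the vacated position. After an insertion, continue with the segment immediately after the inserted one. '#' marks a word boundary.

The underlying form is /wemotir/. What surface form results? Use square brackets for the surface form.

A Palatal Assibilation: [wemotir] → [wemosir]
B Syncope: [wemosir] → [wmosir]
C Intervocalic Voicing: [wmosir] → [wmozir]
D Vowel Lowering: [wmozir] → [wmozer]

[wmozer]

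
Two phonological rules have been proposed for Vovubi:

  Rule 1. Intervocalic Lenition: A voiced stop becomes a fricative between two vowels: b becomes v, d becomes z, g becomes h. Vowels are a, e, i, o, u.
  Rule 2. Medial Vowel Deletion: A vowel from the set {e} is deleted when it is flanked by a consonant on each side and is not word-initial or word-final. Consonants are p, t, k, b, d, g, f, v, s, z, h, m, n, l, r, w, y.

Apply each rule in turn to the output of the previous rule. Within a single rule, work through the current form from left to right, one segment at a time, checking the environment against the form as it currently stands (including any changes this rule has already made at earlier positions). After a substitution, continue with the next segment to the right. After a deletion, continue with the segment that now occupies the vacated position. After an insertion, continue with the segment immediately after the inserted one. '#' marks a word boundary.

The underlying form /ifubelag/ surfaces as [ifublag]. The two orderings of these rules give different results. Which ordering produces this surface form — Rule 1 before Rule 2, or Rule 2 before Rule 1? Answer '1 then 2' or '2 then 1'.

Order 1 then 2:
  1 Intervocalic Lenition: [ifubelag] → [ifuvelag]
  2 Medial Vowel Deletion: [ifuvelag] → [ifuvlag]
  result: [ifuvlag]
Order 2 then 1:
  2 Medial Vowel Deletion: [ifubelag] → [ifublag]
  1 Intervocalic Lenition: no change — [ifublag]
  result: [ifublag]

2 then 1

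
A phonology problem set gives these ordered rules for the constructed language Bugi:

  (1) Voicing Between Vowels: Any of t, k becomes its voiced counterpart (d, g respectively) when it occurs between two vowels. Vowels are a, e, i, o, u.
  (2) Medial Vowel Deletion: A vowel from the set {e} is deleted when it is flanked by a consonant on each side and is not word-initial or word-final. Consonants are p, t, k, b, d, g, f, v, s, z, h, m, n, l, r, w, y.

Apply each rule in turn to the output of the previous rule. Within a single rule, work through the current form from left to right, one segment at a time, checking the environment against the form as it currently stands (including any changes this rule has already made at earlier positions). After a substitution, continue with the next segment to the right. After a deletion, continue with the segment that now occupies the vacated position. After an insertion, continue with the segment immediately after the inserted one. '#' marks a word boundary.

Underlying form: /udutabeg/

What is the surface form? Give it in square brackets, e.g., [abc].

[ududabg]

(1) Voicing Between Vowels: [udutabeg] → [ududabeg]
(2) Medial Vowel Deletion: [ududabeg] → [ududabg]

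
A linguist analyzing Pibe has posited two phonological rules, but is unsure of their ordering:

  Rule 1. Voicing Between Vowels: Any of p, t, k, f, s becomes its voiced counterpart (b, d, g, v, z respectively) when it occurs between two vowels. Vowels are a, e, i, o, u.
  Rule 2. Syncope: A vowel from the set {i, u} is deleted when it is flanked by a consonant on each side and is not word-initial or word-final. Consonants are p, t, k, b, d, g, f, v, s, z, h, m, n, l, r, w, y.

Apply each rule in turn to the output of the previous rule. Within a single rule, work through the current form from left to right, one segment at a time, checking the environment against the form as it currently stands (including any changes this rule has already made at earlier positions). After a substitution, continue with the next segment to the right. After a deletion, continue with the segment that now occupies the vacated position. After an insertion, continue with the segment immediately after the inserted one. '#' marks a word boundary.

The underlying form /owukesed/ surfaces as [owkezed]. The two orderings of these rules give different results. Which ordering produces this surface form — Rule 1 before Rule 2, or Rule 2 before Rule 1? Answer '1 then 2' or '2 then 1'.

Order 1 then 2:
  1 Voicing Between Vowels: [owukesed] → [owugezed]
  2 Syncope: [owugezed] → [owgezed]
  result: [owgezed]
Order 2 then 1:
  2 Syncope: [owukesed] → [owkesed]
  1 Voicing Between Vowels: [owkesed] → [owkezed]
  result: [owkezed]

2 then 1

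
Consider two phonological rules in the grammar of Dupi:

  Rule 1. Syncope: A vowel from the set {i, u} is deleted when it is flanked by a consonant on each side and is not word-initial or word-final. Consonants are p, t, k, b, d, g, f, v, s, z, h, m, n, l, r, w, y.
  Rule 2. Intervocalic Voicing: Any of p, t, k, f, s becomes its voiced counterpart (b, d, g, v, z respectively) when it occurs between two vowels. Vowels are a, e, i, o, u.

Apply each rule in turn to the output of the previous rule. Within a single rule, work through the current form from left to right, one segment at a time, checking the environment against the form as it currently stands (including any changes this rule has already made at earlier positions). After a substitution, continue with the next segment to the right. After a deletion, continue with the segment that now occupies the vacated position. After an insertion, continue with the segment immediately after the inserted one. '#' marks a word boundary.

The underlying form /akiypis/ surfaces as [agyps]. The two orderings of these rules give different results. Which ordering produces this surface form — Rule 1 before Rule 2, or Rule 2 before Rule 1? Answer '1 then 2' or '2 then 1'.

2 then 1

Order 1 then 2:
  1 Syncope: [akiypis] → [akyps]
  2 Intervocalic Voicing: no change — [akyps]
  result: [akyps]
Order 2 then 1:
  2 Intervocalic Voicing: [akiypis] → [agiypis]
  1 Syncope: [agiypis] → [agyps]
  result: [agyps]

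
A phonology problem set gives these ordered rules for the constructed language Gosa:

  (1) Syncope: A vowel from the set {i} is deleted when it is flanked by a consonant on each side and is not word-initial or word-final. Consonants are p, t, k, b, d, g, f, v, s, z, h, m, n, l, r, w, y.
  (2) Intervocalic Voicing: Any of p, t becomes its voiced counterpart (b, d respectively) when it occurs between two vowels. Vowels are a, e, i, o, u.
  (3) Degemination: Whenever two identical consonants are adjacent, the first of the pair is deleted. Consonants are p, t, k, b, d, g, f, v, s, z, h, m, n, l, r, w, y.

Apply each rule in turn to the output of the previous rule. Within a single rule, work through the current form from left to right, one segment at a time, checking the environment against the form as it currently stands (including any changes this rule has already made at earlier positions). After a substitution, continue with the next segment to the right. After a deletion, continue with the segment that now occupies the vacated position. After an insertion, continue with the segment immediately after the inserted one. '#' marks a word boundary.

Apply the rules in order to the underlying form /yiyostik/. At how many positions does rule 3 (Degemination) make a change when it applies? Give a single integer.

(1) Syncope: [yiyostik] → [yyostk]
(2) Intervocalic Voicing: no change — [yyostk]
(3) Degemination: [yyostk] → [yostk]
Rule 3 changed 1 position(s).

1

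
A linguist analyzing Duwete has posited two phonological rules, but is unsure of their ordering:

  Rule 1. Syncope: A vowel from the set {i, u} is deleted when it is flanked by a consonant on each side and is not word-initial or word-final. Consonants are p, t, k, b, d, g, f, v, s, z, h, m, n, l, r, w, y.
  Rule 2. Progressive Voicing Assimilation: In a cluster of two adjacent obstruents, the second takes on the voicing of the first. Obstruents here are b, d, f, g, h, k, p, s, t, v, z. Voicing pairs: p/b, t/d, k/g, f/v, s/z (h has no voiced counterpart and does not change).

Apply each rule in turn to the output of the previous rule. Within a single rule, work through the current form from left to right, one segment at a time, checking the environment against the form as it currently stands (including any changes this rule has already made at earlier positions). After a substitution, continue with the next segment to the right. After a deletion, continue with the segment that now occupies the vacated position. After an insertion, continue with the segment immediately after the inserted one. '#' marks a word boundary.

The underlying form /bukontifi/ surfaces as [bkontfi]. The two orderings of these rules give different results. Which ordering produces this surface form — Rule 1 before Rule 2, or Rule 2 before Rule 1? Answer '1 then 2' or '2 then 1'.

2 then 1

Order 1 then 2:
  1 Syncope: [bukontifi] → [bkontfi]
  2 Progressive Voicing Assimilation: [bkontfi] → [bgontfi]
  result: [bgontfi]
Order 2 then 1:
  2 Progressive Voicing Assimilation: no change — [bukontifi]
  1 Syncope: [bukontifi] → [bkontfi]
  result: [bkontfi]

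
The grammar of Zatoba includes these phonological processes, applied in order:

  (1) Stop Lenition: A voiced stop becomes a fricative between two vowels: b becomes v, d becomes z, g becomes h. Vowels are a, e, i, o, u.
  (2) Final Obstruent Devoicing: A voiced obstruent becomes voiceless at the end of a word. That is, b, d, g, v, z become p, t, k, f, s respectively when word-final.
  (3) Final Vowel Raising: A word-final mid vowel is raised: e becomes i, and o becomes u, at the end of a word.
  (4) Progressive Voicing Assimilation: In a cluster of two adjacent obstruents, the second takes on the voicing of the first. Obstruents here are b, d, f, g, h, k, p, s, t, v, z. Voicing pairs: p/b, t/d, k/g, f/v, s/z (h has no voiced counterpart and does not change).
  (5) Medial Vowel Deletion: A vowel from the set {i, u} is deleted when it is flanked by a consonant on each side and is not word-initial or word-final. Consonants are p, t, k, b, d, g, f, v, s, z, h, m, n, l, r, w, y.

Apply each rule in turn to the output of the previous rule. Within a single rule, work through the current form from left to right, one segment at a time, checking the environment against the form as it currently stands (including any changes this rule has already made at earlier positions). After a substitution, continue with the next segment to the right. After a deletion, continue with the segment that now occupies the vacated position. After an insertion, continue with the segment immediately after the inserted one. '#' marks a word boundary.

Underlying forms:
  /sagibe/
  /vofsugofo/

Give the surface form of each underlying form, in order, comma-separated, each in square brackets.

[sahvi], [vofshofu]

/sagibe/:
  (1) Stop Lenition: [sagibe] → [sahive]
  (2) Final Obstruent Devoicing: no change — [sahive]
  (3) Final Vowel Raising: [sahive] → [sahivi]
  (4) Progressive Voicing Assimilation: no change — [sahivi]
  (5) Medial Vowel Deletion: [sahivi] → [sahvi]
/vofsugofo/:
  (1) Stop Lenition: [vofsugofo] → [vofsuhofo]
  (2) Final Obstruent Devoicing: no change — [vofsuhofo]
  (3) Final Vowel Raising: [vofsuhofo] → [vofsuhofu]
  (4) Progressive Voicing Assimilation: no change — [vofsuhofu]
  (5) Medial Vowel Deletion: [vofsuhofu] → [vofshofu]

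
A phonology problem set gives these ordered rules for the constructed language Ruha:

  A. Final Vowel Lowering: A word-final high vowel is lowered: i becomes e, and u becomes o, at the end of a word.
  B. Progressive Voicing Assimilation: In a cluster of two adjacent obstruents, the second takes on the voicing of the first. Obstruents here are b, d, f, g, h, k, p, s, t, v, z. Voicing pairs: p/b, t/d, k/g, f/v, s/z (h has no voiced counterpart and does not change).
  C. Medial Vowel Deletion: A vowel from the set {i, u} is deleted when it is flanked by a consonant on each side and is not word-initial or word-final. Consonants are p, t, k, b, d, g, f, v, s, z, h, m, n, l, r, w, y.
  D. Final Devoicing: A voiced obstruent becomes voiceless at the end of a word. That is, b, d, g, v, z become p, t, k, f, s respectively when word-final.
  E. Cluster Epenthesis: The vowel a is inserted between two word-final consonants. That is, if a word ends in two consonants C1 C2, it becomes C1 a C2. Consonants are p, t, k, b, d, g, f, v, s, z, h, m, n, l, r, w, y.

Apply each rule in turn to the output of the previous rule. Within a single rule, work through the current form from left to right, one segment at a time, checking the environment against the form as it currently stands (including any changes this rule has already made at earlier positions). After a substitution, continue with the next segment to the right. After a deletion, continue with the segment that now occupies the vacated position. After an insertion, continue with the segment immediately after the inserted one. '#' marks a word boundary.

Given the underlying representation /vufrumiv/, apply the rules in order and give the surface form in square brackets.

[vfrmaf]

A Final Vowel Lowering: no change — [vufrumiv]
B Progressive Voicing Assimilation: no change — [vufrumiv]
C Medial Vowel Deletion: [vufrumiv] → [vfrmv]
D Final Devoicing: [vfrmv] → [vfrmf]
E Cluster Epenthesis: [vfrmf] → [vfrmaf]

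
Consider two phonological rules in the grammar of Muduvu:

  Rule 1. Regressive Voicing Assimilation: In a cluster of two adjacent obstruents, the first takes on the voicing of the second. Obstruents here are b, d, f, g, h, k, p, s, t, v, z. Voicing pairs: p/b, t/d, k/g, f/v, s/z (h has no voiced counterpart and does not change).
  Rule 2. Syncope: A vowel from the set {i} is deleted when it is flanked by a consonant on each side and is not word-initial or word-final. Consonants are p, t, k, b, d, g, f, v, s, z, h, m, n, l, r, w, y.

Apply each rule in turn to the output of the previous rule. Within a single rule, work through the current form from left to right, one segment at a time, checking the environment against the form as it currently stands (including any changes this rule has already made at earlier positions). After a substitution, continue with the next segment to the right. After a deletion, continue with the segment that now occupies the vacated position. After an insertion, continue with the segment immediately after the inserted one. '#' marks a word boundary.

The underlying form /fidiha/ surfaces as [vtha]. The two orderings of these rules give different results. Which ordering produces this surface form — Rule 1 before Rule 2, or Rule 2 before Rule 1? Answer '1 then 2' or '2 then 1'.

2 then 1

Order 1 then 2:
  1 Regressive Voicing Assimilation: no change — [fidiha]
  2 Syncope: [fidiha] → [fdha]
  result: [fdha]
Order 2 then 1:
  2 Syncope: [fidiha] → [fdha]
  1 Regressive Voicing Assimilation: [fdha] → [vtha]
  result: [vtha]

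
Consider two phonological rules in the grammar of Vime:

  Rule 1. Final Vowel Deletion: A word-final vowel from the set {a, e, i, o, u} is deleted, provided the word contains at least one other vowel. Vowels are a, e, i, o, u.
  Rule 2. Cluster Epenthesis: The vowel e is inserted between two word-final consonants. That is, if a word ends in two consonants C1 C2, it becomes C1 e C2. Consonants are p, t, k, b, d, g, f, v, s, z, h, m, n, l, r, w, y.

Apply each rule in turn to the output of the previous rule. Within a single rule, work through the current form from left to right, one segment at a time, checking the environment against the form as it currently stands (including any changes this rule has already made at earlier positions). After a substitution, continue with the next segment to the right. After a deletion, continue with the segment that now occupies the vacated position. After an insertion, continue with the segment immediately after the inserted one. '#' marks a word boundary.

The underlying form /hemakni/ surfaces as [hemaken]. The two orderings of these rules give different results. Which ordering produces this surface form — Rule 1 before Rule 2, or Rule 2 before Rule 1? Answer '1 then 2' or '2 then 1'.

1 then 2

Order 1 then 2:
  1 Final Vowel Deletion: [hemakni] → [hemakn]
  2 Cluster Epenthesis: [hemakn] → [hemaken]
  result: [hemaken]
Order 2 then 1:
  2 Cluster Epenthesis: no change — [hemakni]
  1 Final Vowel Deletion: [hemakni] → [hemakn]
  result: [hemakn]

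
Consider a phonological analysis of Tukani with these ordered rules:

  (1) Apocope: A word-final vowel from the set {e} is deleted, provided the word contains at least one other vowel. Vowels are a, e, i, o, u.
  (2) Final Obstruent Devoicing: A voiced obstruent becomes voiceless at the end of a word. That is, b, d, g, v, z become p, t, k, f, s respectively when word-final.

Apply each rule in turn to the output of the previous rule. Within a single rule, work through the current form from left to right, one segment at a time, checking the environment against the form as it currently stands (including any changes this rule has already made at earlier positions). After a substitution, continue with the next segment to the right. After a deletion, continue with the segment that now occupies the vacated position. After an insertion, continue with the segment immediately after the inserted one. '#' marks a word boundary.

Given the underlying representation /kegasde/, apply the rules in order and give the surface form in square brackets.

(1) Apocope: [kegasde] → [kegasd]
(2) Final Obstruent Devoicing: [kegasd] → [kegast]

[kegast]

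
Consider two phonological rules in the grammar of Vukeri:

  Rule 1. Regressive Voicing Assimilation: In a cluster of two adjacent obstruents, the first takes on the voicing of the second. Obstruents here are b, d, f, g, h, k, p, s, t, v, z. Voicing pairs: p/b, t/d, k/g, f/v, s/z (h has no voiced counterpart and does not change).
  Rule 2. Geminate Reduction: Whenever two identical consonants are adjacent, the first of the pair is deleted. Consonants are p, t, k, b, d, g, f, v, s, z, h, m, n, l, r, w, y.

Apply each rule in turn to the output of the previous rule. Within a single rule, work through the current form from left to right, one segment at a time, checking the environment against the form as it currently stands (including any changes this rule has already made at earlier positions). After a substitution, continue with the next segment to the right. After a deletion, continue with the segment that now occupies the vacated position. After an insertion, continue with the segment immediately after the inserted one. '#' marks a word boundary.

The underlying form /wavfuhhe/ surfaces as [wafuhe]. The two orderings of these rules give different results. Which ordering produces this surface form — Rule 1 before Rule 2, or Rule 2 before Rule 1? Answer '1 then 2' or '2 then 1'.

Order 1 then 2:
  1 Regressive Voicing Assimilation: [wavfuhhe] → [waffuhhe]
  2 Geminate Reduction: [waffuhhe] → [wafuhe]
  result: [wafuhe]
Order 2 then 1:
  2 Geminate Reduction: [wavfuhhe] → [wavfuhe]
  1 Regressive Voicing Assimilation: [wavfuhe] → [waffuhe]
  result: [waffuhe]

1 then 2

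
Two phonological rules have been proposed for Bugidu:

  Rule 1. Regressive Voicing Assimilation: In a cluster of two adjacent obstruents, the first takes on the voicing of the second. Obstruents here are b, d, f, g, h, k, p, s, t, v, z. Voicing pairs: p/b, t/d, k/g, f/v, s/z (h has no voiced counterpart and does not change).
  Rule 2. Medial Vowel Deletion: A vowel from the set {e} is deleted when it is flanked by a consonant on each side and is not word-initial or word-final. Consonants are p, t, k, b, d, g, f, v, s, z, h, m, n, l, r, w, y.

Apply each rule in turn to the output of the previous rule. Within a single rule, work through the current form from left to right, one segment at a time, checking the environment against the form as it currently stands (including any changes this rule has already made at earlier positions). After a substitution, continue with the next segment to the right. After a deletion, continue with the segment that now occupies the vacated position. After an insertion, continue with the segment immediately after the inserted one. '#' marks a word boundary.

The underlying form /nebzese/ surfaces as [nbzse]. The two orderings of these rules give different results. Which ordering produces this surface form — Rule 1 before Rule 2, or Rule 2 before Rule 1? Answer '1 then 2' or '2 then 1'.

1 then 2

Order 1 then 2:
  1 Regressive Voicing Assimilation: no change — [nebzese]
  2 Medial Vowel Deletion: [nebzese] → [nbzse]
  result: [nbzse]
Order 2 then 1:
  2 Medial Vowel Deletion: [nebzese] → [nbzse]
  1 Regressive Voicing Assimilation: [nbzse] → [nbsse]
  result: [nbsse]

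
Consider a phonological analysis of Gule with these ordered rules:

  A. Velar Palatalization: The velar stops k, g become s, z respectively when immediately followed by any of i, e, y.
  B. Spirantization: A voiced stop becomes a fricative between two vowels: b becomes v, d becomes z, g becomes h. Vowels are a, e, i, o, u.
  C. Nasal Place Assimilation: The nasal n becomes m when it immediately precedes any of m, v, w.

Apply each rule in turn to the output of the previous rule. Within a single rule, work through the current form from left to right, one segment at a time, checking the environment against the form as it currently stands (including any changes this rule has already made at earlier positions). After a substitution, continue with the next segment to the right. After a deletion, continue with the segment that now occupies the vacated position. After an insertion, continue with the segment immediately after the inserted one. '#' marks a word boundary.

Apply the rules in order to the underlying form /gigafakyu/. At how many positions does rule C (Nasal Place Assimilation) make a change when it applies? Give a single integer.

0

A Velar Palatalization: [gigafakyu] → [zigafasyu]
B Spirantization: [zigafasyu] → [zihafasyu]
C Nasal Place Assimilation: no change — [zihafasyu]
Rule C changed 0 position(s).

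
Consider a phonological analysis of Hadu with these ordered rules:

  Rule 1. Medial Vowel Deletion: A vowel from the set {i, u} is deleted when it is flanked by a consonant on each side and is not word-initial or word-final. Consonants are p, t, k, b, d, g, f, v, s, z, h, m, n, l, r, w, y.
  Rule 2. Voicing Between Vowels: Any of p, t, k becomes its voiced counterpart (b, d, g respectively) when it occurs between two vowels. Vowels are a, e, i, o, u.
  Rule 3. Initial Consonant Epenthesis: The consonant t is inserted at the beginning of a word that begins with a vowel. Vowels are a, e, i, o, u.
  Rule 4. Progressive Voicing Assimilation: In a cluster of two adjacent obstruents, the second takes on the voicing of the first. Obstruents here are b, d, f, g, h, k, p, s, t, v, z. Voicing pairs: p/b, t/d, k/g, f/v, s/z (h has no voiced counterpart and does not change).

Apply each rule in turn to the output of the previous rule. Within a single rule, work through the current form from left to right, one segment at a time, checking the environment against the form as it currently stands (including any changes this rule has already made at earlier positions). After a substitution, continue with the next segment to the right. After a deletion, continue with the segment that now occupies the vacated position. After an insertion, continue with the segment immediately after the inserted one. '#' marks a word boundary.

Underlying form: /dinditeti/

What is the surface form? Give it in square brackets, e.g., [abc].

[dnddedi]

Rule 1 Medial Vowel Deletion: [dinditeti] → [dndteti]
Rule 2 Voicing Between Vowels: [dndteti] → [dndtedi]
Rule 3 Initial Consonant Epenthesis: no change — [dndtedi]
Rule 4 Progressive Voicing Assimilation: [dndtedi] → [dnddedi]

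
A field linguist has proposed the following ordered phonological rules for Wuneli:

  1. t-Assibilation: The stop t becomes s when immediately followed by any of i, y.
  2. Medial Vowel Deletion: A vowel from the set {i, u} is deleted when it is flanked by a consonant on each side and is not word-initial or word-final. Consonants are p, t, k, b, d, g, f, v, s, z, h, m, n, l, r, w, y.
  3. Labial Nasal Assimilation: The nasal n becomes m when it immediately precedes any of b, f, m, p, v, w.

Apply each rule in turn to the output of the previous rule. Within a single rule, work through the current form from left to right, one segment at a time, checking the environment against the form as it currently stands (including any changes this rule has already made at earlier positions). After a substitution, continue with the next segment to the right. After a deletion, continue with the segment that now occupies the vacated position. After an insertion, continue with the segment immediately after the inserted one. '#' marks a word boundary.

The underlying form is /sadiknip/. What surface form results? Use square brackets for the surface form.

[sadkmp]

1 t-Assibilation: no change — [sadiknip]
2 Medial Vowel Deletion: [sadiknip] → [sadknp]
3 Labial Nasal Assimilation: [sadknp] → [sadkmp]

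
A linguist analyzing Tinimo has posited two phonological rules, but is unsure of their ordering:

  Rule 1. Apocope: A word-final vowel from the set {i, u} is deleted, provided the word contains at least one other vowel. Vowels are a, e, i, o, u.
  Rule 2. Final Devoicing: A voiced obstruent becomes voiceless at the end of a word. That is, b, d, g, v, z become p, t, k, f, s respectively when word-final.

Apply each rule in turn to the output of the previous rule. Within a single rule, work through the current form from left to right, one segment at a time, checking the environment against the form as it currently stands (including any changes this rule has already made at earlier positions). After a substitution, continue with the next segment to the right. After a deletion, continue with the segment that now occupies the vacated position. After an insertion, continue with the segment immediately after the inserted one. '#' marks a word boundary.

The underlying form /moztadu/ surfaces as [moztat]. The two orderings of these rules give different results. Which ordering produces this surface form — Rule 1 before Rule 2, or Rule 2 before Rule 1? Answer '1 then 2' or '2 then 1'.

Order 1 then 2:
  1 Apocope: [moztadu] → [moztad]
  2 Final Devoicing: [moztad] → [moztat]
  result: [moztat]
Order 2 then 1:
  2 Final Devoicing: no change — [moztadu]
  1 Apocope: [moztadu] → [moztad]
  result: [moztad]

1 then 2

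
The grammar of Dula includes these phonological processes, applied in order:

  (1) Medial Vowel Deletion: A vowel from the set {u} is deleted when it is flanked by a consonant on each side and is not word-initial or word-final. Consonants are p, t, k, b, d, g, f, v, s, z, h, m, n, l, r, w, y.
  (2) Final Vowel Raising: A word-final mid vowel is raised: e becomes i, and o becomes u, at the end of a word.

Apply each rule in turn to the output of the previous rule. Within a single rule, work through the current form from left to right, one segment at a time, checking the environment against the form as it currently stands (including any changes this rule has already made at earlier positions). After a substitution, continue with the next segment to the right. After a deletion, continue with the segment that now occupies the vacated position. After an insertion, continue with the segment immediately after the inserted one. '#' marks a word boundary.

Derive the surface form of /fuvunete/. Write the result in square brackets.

(1) Medial Vowel Deletion: [fuvunete] → [fvnete]
(2) Final Vowel Raising: [fvnete] → [fvneti]

[fvneti]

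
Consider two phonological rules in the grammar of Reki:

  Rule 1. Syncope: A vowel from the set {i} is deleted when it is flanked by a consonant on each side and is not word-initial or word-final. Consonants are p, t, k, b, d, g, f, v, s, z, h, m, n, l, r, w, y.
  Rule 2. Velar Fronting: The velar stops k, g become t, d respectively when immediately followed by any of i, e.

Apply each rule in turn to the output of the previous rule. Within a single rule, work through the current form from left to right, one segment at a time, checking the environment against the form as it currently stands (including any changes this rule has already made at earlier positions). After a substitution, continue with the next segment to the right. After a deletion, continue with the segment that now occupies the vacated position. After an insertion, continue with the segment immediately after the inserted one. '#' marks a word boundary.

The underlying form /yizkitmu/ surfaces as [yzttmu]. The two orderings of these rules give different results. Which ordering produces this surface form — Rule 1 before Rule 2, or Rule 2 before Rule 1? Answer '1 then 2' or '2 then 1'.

2 then 1

Order 1 then 2:
  1 Syncope: [yizkitmu] → [yzktmu]
  2 Velar Fronting: no change — [yzktmu]
  result: [yzktmu]
Order 2 then 1:
  2 Velar Fronting: [yizkitmu] → [yiztitmu]
  1 Syncope: [yiztitmu] → [yzttmu]
  result: [yzttmu]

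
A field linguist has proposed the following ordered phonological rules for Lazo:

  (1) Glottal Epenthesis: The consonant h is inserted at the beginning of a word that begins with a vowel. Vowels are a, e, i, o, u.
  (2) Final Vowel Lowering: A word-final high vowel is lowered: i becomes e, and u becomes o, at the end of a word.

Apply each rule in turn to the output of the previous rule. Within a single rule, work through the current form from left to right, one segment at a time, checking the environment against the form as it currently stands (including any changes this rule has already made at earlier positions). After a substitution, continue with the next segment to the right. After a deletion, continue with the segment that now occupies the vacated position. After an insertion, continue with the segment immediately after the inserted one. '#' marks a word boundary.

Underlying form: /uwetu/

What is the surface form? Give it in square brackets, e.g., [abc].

[huweto]

(1) Glottal Epenthesis: [uwetu] → [huwetu]
(2) Final Vowel Lowering: [huwetu] → [huweto]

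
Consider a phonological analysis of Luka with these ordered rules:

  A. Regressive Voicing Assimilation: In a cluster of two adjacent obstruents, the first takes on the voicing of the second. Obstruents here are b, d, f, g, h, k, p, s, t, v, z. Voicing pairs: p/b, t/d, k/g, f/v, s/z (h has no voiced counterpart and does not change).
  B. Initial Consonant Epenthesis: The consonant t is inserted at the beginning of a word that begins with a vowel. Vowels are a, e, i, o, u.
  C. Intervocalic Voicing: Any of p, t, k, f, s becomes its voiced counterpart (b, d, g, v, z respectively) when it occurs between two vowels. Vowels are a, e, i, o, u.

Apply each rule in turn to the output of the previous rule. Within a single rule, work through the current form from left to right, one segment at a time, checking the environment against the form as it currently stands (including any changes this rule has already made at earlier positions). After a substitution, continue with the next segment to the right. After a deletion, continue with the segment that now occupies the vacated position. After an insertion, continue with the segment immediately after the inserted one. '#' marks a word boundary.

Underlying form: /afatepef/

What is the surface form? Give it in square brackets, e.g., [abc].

A Regressive Voicing Assimilation: no change — [afatepef]
B Initial Consonant Epenthesis: [afatepef] → [tafatepef]
C Intervocalic Voicing: [tafatepef] → [tavadebef]

[tavadebef]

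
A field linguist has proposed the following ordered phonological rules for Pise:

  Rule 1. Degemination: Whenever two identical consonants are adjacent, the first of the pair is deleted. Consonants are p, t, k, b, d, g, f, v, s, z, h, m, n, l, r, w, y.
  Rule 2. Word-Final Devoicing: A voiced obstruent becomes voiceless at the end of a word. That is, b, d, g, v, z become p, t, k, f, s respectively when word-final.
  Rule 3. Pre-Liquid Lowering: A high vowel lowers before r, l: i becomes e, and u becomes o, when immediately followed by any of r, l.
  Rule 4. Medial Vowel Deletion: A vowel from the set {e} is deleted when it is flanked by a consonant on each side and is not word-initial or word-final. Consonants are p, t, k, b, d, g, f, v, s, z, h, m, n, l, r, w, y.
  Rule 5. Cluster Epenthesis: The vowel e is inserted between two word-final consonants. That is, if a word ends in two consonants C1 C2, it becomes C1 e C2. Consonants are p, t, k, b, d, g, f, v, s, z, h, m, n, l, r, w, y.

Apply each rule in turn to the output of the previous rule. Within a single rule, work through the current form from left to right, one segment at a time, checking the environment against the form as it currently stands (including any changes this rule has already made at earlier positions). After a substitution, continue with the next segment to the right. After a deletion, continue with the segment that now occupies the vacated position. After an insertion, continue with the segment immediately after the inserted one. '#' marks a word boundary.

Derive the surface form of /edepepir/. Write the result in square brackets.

[edpper]

Rule 1 Degemination: no change — [edepepir]
Rule 2 Word-Final Devoicing: no change — [edepepir]
Rule 3 Pre-Liquid Lowering: [edepepir] → [edepeper]
Rule 4 Medial Vowel Deletion: [edepeper] → [edppr]
Rule 5 Cluster Epenthesis: [edppr] → [edpper]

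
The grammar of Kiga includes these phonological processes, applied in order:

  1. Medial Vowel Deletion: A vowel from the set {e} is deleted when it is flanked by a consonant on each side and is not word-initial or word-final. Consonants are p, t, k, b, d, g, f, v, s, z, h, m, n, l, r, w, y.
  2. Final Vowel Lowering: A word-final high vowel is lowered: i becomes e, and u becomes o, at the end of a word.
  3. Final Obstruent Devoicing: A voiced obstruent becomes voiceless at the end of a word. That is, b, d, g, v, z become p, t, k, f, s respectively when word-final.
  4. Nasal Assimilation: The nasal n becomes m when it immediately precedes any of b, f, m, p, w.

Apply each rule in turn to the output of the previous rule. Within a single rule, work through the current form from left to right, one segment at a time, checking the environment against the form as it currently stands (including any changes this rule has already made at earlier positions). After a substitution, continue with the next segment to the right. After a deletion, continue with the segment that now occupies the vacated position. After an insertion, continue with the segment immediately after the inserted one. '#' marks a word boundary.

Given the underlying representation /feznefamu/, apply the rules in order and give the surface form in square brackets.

1 Medial Vowel Deletion: [feznefamu] → [fznfamu]
2 Final Vowel Lowering: [fznfamu] → [fznfamo]
3 Final Obstruent Devoicing: no change — [fznfamo]
4 Nasal Assimilation: [fznfamo] → [fzmfamo]

[fzmfamo]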